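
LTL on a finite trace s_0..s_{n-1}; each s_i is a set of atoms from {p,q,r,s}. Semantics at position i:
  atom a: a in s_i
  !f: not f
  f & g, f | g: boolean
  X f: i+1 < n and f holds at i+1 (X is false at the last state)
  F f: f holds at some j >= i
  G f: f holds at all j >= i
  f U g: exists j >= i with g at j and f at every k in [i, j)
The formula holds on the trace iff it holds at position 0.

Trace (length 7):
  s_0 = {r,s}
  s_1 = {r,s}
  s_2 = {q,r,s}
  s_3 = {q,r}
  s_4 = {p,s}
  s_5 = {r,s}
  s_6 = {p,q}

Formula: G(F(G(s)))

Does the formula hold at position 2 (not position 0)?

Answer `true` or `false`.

Answer: false

Derivation:
s_0={r,s}: G(F(G(s)))=False F(G(s))=False G(s)=False s=True
s_1={r,s}: G(F(G(s)))=False F(G(s))=False G(s)=False s=True
s_2={q,r,s}: G(F(G(s)))=False F(G(s))=False G(s)=False s=True
s_3={q,r}: G(F(G(s)))=False F(G(s))=False G(s)=False s=False
s_4={p,s}: G(F(G(s)))=False F(G(s))=False G(s)=False s=True
s_5={r,s}: G(F(G(s)))=False F(G(s))=False G(s)=False s=True
s_6={p,q}: G(F(G(s)))=False F(G(s))=False G(s)=False s=False
Evaluating at position 2: result = False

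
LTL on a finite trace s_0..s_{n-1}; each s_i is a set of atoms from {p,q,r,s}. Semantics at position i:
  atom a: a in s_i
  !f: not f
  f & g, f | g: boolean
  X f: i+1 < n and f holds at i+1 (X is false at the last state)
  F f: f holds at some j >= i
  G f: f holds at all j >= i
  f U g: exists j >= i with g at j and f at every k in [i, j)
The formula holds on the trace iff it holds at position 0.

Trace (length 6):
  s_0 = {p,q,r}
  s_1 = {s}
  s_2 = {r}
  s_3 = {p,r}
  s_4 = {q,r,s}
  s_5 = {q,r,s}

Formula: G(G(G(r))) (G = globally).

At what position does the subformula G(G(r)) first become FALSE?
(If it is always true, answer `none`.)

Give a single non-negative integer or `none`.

s_0={p,q,r}: G(G(r))=False G(r)=False r=True
s_1={s}: G(G(r))=False G(r)=False r=False
s_2={r}: G(G(r))=True G(r)=True r=True
s_3={p,r}: G(G(r))=True G(r)=True r=True
s_4={q,r,s}: G(G(r))=True G(r)=True r=True
s_5={q,r,s}: G(G(r))=True G(r)=True r=True
G(G(G(r))) holds globally = False
First violation at position 0.

Answer: 0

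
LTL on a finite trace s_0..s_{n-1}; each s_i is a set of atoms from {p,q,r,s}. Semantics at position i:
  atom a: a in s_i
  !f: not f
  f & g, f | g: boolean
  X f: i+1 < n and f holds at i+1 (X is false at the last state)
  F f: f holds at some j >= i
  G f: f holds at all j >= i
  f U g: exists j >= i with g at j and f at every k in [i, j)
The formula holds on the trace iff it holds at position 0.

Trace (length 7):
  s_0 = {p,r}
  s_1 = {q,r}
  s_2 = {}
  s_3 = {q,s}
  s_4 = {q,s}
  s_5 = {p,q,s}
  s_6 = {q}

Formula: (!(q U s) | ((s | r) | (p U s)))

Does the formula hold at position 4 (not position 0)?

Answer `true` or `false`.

s_0={p,r}: (!(q U s) | ((s | r) | (p U s)))=True !(q U s)=True (q U s)=False q=False s=False ((s | r) | (p U s))=True (s | r)=True r=True (p U s)=False p=True
s_1={q,r}: (!(q U s) | ((s | r) | (p U s)))=True !(q U s)=True (q U s)=False q=True s=False ((s | r) | (p U s))=True (s | r)=True r=True (p U s)=False p=False
s_2={}: (!(q U s) | ((s | r) | (p U s)))=True !(q U s)=True (q U s)=False q=False s=False ((s | r) | (p U s))=False (s | r)=False r=False (p U s)=False p=False
s_3={q,s}: (!(q U s) | ((s | r) | (p U s)))=True !(q U s)=False (q U s)=True q=True s=True ((s | r) | (p U s))=True (s | r)=True r=False (p U s)=True p=False
s_4={q,s}: (!(q U s) | ((s | r) | (p U s)))=True !(q U s)=False (q U s)=True q=True s=True ((s | r) | (p U s))=True (s | r)=True r=False (p U s)=True p=False
s_5={p,q,s}: (!(q U s) | ((s | r) | (p U s)))=True !(q U s)=False (q U s)=True q=True s=True ((s | r) | (p U s))=True (s | r)=True r=False (p U s)=True p=True
s_6={q}: (!(q U s) | ((s | r) | (p U s)))=True !(q U s)=True (q U s)=False q=True s=False ((s | r) | (p U s))=False (s | r)=False r=False (p U s)=False p=False
Evaluating at position 4: result = True

Answer: true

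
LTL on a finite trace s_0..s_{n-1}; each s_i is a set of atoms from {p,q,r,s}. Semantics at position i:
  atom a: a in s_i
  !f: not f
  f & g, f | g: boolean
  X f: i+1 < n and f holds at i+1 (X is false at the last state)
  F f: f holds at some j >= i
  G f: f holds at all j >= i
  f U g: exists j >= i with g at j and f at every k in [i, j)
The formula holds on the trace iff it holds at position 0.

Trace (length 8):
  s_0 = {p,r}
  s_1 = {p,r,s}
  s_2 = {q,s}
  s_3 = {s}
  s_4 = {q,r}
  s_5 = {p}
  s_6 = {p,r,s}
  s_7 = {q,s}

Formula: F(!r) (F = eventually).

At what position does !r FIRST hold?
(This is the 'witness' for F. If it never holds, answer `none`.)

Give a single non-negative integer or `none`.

Answer: 2

Derivation:
s_0={p,r}: !r=False r=True
s_1={p,r,s}: !r=False r=True
s_2={q,s}: !r=True r=False
s_3={s}: !r=True r=False
s_4={q,r}: !r=False r=True
s_5={p}: !r=True r=False
s_6={p,r,s}: !r=False r=True
s_7={q,s}: !r=True r=False
F(!r) holds; first witness at position 2.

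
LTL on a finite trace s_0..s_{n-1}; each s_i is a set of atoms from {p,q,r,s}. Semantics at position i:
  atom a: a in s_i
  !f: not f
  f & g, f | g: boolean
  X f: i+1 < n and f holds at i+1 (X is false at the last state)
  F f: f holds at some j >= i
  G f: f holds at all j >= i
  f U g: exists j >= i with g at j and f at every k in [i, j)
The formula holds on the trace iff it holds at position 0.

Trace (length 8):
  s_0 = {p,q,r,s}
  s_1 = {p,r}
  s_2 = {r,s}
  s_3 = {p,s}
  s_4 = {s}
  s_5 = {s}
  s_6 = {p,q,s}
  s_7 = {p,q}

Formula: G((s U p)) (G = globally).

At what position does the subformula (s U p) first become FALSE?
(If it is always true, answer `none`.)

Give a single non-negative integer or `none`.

Answer: none

Derivation:
s_0={p,q,r,s}: (s U p)=True s=True p=True
s_1={p,r}: (s U p)=True s=False p=True
s_2={r,s}: (s U p)=True s=True p=False
s_3={p,s}: (s U p)=True s=True p=True
s_4={s}: (s U p)=True s=True p=False
s_5={s}: (s U p)=True s=True p=False
s_6={p,q,s}: (s U p)=True s=True p=True
s_7={p,q}: (s U p)=True s=False p=True
G((s U p)) holds globally = True
No violation — formula holds at every position.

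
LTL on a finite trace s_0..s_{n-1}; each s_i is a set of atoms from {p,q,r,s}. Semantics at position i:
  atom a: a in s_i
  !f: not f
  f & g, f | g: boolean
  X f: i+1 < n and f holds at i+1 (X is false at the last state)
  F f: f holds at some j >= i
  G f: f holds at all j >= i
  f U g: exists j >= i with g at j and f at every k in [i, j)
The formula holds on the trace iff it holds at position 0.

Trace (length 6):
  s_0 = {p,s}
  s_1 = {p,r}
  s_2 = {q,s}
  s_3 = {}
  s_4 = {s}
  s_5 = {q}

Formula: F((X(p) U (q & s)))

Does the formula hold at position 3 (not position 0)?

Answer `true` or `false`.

Answer: false

Derivation:
s_0={p,s}: F((X(p) U (q & s)))=True (X(p) U (q & s))=False X(p)=True p=True (q & s)=False q=False s=True
s_1={p,r}: F((X(p) U (q & s)))=True (X(p) U (q & s))=False X(p)=False p=True (q & s)=False q=False s=False
s_2={q,s}: F((X(p) U (q & s)))=True (X(p) U (q & s))=True X(p)=False p=False (q & s)=True q=True s=True
s_3={}: F((X(p) U (q & s)))=False (X(p) U (q & s))=False X(p)=False p=False (q & s)=False q=False s=False
s_4={s}: F((X(p) U (q & s)))=False (X(p) U (q & s))=False X(p)=False p=False (q & s)=False q=False s=True
s_5={q}: F((X(p) U (q & s)))=False (X(p) U (q & s))=False X(p)=False p=False (q & s)=False q=True s=False
Evaluating at position 3: result = False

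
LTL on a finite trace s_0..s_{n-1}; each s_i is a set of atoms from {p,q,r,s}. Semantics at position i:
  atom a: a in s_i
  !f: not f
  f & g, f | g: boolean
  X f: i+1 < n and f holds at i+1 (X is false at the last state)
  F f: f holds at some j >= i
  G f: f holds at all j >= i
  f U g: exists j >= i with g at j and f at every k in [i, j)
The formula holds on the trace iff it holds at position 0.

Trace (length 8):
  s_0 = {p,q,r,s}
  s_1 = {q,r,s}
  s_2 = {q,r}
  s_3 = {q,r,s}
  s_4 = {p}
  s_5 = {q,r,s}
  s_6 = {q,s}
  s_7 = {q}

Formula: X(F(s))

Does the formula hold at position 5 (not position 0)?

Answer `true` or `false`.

Answer: true

Derivation:
s_0={p,q,r,s}: X(F(s))=True F(s)=True s=True
s_1={q,r,s}: X(F(s))=True F(s)=True s=True
s_2={q,r}: X(F(s))=True F(s)=True s=False
s_3={q,r,s}: X(F(s))=True F(s)=True s=True
s_4={p}: X(F(s))=True F(s)=True s=False
s_5={q,r,s}: X(F(s))=True F(s)=True s=True
s_6={q,s}: X(F(s))=False F(s)=True s=True
s_7={q}: X(F(s))=False F(s)=False s=False
Evaluating at position 5: result = True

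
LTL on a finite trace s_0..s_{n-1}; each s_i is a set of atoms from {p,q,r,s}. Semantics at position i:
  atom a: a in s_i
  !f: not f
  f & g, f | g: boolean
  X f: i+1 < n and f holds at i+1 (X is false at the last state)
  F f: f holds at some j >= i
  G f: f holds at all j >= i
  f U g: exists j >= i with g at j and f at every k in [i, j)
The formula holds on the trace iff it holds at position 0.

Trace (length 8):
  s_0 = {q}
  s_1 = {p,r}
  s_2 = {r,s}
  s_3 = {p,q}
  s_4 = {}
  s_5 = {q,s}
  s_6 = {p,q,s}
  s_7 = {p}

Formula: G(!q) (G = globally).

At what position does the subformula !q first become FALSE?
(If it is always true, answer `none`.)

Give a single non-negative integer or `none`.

Answer: 0

Derivation:
s_0={q}: !q=False q=True
s_1={p,r}: !q=True q=False
s_2={r,s}: !q=True q=False
s_3={p,q}: !q=False q=True
s_4={}: !q=True q=False
s_5={q,s}: !q=False q=True
s_6={p,q,s}: !q=False q=True
s_7={p}: !q=True q=False
G(!q) holds globally = False
First violation at position 0.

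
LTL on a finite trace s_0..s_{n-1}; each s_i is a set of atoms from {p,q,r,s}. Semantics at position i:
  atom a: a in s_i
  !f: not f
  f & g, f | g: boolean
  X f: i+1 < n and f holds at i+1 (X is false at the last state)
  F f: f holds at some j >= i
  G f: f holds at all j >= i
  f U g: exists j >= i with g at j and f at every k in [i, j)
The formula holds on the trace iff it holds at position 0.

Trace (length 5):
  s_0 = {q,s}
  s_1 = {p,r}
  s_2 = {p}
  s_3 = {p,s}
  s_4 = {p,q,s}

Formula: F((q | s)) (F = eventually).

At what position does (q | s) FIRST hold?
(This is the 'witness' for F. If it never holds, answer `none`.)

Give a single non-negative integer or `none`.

s_0={q,s}: (q | s)=True q=True s=True
s_1={p,r}: (q | s)=False q=False s=False
s_2={p}: (q | s)=False q=False s=False
s_3={p,s}: (q | s)=True q=False s=True
s_4={p,q,s}: (q | s)=True q=True s=True
F((q | s)) holds; first witness at position 0.

Answer: 0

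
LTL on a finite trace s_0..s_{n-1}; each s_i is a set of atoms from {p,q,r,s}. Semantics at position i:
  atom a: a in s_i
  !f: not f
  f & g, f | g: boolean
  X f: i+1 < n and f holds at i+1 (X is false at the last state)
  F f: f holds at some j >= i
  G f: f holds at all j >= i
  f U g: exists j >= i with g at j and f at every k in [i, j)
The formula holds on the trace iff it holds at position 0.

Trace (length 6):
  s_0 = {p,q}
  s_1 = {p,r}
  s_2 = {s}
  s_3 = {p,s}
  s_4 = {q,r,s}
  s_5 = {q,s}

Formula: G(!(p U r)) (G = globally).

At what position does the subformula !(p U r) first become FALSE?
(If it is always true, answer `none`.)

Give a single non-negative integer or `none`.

s_0={p,q}: !(p U r)=False (p U r)=True p=True r=False
s_1={p,r}: !(p U r)=False (p U r)=True p=True r=True
s_2={s}: !(p U r)=True (p U r)=False p=False r=False
s_3={p,s}: !(p U r)=False (p U r)=True p=True r=False
s_4={q,r,s}: !(p U r)=False (p U r)=True p=False r=True
s_5={q,s}: !(p U r)=True (p U r)=False p=False r=False
G(!(p U r)) holds globally = False
First violation at position 0.

Answer: 0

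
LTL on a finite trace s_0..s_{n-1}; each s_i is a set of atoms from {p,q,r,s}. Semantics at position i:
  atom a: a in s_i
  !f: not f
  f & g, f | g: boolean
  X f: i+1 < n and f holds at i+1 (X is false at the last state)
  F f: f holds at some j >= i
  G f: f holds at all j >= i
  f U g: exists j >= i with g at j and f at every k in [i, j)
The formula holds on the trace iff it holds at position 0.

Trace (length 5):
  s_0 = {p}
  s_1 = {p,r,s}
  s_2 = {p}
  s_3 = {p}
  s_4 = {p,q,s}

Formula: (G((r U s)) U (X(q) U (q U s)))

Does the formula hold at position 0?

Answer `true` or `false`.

s_0={p}: (G((r U s)) U (X(q) U (q U s)))=False G((r U s))=False (r U s)=False r=False s=False (X(q) U (q U s))=False X(q)=False q=False (q U s)=False
s_1={p,r,s}: (G((r U s)) U (X(q) U (q U s)))=True G((r U s))=False (r U s)=True r=True s=True (X(q) U (q U s))=True X(q)=False q=False (q U s)=True
s_2={p}: (G((r U s)) U (X(q) U (q U s)))=False G((r U s))=False (r U s)=False r=False s=False (X(q) U (q U s))=False X(q)=False q=False (q U s)=False
s_3={p}: (G((r U s)) U (X(q) U (q U s)))=True G((r U s))=False (r U s)=False r=False s=False (X(q) U (q U s))=True X(q)=True q=False (q U s)=False
s_4={p,q,s}: (G((r U s)) U (X(q) U (q U s)))=True G((r U s))=True (r U s)=True r=False s=True (X(q) U (q U s))=True X(q)=False q=True (q U s)=True

Answer: false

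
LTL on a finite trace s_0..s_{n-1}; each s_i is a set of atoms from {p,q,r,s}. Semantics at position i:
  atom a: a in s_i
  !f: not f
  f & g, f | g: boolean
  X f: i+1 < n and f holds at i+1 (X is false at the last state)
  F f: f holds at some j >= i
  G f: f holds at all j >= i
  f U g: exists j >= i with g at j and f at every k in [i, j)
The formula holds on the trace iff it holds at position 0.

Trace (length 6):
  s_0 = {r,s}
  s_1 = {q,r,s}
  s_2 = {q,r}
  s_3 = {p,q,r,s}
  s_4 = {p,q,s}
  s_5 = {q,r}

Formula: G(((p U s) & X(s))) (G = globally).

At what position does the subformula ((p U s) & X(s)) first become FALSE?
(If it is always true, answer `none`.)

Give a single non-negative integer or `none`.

s_0={r,s}: ((p U s) & X(s))=True (p U s)=True p=False s=True X(s)=True
s_1={q,r,s}: ((p U s) & X(s))=False (p U s)=True p=False s=True X(s)=False
s_2={q,r}: ((p U s) & X(s))=False (p U s)=False p=False s=False X(s)=True
s_3={p,q,r,s}: ((p U s) & X(s))=True (p U s)=True p=True s=True X(s)=True
s_4={p,q,s}: ((p U s) & X(s))=False (p U s)=True p=True s=True X(s)=False
s_5={q,r}: ((p U s) & X(s))=False (p U s)=False p=False s=False X(s)=False
G(((p U s) & X(s))) holds globally = False
First violation at position 1.

Answer: 1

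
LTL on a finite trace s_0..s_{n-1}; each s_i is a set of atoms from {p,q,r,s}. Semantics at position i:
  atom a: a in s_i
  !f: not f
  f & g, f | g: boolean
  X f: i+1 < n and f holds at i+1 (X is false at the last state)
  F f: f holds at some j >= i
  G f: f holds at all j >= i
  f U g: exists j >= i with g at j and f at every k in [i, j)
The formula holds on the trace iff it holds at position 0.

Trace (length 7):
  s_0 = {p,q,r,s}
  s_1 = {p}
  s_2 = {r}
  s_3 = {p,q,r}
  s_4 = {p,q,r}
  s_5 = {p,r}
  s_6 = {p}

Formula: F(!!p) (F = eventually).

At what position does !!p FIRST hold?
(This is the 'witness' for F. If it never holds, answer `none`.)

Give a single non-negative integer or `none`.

s_0={p,q,r,s}: !!p=True !p=False p=True
s_1={p}: !!p=True !p=False p=True
s_2={r}: !!p=False !p=True p=False
s_3={p,q,r}: !!p=True !p=False p=True
s_4={p,q,r}: !!p=True !p=False p=True
s_5={p,r}: !!p=True !p=False p=True
s_6={p}: !!p=True !p=False p=True
F(!!p) holds; first witness at position 0.

Answer: 0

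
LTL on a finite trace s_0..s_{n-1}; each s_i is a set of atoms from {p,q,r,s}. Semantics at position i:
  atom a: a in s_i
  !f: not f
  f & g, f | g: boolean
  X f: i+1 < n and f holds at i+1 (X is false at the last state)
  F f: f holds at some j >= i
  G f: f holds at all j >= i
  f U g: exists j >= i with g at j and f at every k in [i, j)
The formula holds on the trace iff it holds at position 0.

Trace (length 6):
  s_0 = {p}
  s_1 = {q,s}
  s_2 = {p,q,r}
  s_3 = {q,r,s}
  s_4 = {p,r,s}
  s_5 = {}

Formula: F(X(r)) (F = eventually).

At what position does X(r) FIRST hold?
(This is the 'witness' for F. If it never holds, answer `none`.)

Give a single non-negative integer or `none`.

Answer: 1

Derivation:
s_0={p}: X(r)=False r=False
s_1={q,s}: X(r)=True r=False
s_2={p,q,r}: X(r)=True r=True
s_3={q,r,s}: X(r)=True r=True
s_4={p,r,s}: X(r)=False r=True
s_5={}: X(r)=False r=False
F(X(r)) holds; first witness at position 1.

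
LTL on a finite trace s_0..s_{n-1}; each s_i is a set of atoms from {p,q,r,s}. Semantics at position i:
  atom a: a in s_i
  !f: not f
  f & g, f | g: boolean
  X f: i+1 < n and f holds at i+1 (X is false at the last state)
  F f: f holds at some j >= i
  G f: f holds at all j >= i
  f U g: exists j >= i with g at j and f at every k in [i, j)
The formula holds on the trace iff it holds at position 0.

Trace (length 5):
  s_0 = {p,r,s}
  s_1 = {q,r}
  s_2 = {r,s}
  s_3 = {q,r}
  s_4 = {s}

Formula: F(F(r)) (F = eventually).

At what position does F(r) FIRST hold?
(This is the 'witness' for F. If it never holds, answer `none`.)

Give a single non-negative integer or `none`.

s_0={p,r,s}: F(r)=True r=True
s_1={q,r}: F(r)=True r=True
s_2={r,s}: F(r)=True r=True
s_3={q,r}: F(r)=True r=True
s_4={s}: F(r)=False r=False
F(F(r)) holds; first witness at position 0.

Answer: 0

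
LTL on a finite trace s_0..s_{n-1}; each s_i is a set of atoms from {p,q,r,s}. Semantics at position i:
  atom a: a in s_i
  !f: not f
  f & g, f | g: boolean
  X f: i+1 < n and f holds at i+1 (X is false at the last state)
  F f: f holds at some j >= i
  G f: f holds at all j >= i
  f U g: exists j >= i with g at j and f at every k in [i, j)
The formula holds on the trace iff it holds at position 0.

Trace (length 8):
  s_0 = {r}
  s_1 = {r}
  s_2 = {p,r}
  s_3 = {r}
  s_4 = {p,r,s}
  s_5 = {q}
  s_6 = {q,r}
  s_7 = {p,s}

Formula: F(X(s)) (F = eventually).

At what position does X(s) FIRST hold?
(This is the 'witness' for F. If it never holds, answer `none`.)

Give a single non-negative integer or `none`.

s_0={r}: X(s)=False s=False
s_1={r}: X(s)=False s=False
s_2={p,r}: X(s)=False s=False
s_3={r}: X(s)=True s=False
s_4={p,r,s}: X(s)=False s=True
s_5={q}: X(s)=False s=False
s_6={q,r}: X(s)=True s=False
s_7={p,s}: X(s)=False s=True
F(X(s)) holds; first witness at position 3.

Answer: 3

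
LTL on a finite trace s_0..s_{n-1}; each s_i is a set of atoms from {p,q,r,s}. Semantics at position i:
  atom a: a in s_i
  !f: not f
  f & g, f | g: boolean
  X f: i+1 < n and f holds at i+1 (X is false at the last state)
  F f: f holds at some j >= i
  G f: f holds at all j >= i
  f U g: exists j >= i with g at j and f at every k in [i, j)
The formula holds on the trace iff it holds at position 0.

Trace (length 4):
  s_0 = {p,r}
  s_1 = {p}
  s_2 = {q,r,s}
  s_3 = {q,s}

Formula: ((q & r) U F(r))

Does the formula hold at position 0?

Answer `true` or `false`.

Answer: true

Derivation:
s_0={p,r}: ((q & r) U F(r))=True (q & r)=False q=False r=True F(r)=True
s_1={p}: ((q & r) U F(r))=True (q & r)=False q=False r=False F(r)=True
s_2={q,r,s}: ((q & r) U F(r))=True (q & r)=True q=True r=True F(r)=True
s_3={q,s}: ((q & r) U F(r))=False (q & r)=False q=True r=False F(r)=False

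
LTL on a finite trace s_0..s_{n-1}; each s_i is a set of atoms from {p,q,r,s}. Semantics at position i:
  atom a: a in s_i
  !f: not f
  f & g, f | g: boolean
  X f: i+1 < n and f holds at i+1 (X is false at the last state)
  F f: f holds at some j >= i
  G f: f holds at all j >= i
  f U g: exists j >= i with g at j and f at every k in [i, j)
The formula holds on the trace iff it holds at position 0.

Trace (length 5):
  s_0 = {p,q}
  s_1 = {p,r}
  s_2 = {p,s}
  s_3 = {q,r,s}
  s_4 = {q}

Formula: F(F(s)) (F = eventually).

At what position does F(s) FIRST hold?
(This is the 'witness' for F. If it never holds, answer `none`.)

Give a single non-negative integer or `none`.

Answer: 0

Derivation:
s_0={p,q}: F(s)=True s=False
s_1={p,r}: F(s)=True s=False
s_2={p,s}: F(s)=True s=True
s_3={q,r,s}: F(s)=True s=True
s_4={q}: F(s)=False s=False
F(F(s)) holds; first witness at position 0.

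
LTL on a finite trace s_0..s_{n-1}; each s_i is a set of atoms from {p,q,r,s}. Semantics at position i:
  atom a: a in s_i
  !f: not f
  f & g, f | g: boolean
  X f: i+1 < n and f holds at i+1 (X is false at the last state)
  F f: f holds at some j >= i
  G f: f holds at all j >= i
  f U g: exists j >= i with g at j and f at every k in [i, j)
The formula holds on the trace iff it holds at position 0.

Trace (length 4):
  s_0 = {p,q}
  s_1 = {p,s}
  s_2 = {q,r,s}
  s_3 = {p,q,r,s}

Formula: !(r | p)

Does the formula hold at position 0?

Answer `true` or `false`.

Answer: false

Derivation:
s_0={p,q}: !(r | p)=False (r | p)=True r=False p=True
s_1={p,s}: !(r | p)=False (r | p)=True r=False p=True
s_2={q,r,s}: !(r | p)=False (r | p)=True r=True p=False
s_3={p,q,r,s}: !(r | p)=False (r | p)=True r=True p=True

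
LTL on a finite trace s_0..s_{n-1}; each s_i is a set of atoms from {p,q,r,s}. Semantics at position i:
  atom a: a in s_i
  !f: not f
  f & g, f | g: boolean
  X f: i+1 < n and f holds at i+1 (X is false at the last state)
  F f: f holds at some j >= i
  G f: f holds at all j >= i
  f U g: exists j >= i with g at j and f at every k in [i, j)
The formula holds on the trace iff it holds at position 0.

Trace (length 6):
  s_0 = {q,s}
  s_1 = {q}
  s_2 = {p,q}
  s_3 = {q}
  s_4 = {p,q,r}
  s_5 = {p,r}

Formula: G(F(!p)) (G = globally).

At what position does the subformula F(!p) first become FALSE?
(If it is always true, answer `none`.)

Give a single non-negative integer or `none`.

Answer: 4

Derivation:
s_0={q,s}: F(!p)=True !p=True p=False
s_1={q}: F(!p)=True !p=True p=False
s_2={p,q}: F(!p)=True !p=False p=True
s_3={q}: F(!p)=True !p=True p=False
s_4={p,q,r}: F(!p)=False !p=False p=True
s_5={p,r}: F(!p)=False !p=False p=True
G(F(!p)) holds globally = False
First violation at position 4.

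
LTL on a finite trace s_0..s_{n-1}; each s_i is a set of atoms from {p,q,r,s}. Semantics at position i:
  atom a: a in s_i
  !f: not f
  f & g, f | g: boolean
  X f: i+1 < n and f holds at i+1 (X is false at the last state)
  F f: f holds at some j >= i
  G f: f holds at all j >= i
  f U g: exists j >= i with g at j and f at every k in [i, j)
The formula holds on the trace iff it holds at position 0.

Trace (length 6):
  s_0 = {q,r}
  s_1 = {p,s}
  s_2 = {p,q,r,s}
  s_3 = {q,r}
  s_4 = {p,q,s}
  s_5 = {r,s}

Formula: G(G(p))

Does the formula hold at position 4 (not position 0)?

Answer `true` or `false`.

Answer: false

Derivation:
s_0={q,r}: G(G(p))=False G(p)=False p=False
s_1={p,s}: G(G(p))=False G(p)=False p=True
s_2={p,q,r,s}: G(G(p))=False G(p)=False p=True
s_3={q,r}: G(G(p))=False G(p)=False p=False
s_4={p,q,s}: G(G(p))=False G(p)=False p=True
s_5={r,s}: G(G(p))=False G(p)=False p=False
Evaluating at position 4: result = False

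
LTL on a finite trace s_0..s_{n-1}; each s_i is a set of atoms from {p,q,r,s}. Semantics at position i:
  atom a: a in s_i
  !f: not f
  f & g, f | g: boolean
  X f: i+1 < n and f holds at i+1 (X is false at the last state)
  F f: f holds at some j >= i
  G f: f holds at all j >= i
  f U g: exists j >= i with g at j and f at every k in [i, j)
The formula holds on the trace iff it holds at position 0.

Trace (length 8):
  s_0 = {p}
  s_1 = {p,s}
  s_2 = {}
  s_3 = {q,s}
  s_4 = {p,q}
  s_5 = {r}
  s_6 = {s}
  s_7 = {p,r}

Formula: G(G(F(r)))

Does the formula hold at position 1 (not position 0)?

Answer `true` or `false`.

Answer: true

Derivation:
s_0={p}: G(G(F(r)))=True G(F(r))=True F(r)=True r=False
s_1={p,s}: G(G(F(r)))=True G(F(r))=True F(r)=True r=False
s_2={}: G(G(F(r)))=True G(F(r))=True F(r)=True r=False
s_3={q,s}: G(G(F(r)))=True G(F(r))=True F(r)=True r=False
s_4={p,q}: G(G(F(r)))=True G(F(r))=True F(r)=True r=False
s_5={r}: G(G(F(r)))=True G(F(r))=True F(r)=True r=True
s_6={s}: G(G(F(r)))=True G(F(r))=True F(r)=True r=False
s_7={p,r}: G(G(F(r)))=True G(F(r))=True F(r)=True r=True
Evaluating at position 1: result = True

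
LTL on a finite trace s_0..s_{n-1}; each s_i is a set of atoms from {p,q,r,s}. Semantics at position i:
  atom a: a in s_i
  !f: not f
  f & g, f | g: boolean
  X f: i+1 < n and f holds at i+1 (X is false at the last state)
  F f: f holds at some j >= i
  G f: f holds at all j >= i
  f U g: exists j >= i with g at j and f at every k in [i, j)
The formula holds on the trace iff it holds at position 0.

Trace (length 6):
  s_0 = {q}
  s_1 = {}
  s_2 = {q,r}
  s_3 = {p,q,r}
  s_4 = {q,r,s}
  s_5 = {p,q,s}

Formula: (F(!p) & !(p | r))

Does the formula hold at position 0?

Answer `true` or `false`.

s_0={q}: (F(!p) & !(p | r))=True F(!p)=True !p=True p=False !(p | r)=True (p | r)=False r=False
s_1={}: (F(!p) & !(p | r))=True F(!p)=True !p=True p=False !(p | r)=True (p | r)=False r=False
s_2={q,r}: (F(!p) & !(p | r))=False F(!p)=True !p=True p=False !(p | r)=False (p | r)=True r=True
s_3={p,q,r}: (F(!p) & !(p | r))=False F(!p)=True !p=False p=True !(p | r)=False (p | r)=True r=True
s_4={q,r,s}: (F(!p) & !(p | r))=False F(!p)=True !p=True p=False !(p | r)=False (p | r)=True r=True
s_5={p,q,s}: (F(!p) & !(p | r))=False F(!p)=False !p=False p=True !(p | r)=False (p | r)=True r=False

Answer: true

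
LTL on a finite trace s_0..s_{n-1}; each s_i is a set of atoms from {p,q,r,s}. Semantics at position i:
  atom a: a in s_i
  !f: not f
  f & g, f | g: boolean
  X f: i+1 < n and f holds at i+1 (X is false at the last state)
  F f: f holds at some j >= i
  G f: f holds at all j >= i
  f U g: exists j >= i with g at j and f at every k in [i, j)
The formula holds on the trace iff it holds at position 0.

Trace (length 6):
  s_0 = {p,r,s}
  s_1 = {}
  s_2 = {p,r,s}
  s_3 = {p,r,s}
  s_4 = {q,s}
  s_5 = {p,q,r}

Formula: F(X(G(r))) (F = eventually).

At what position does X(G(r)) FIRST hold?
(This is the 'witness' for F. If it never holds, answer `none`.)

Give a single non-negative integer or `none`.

Answer: 4

Derivation:
s_0={p,r,s}: X(G(r))=False G(r)=False r=True
s_1={}: X(G(r))=False G(r)=False r=False
s_2={p,r,s}: X(G(r))=False G(r)=False r=True
s_3={p,r,s}: X(G(r))=False G(r)=False r=True
s_4={q,s}: X(G(r))=True G(r)=False r=False
s_5={p,q,r}: X(G(r))=False G(r)=True r=True
F(X(G(r))) holds; first witness at position 4.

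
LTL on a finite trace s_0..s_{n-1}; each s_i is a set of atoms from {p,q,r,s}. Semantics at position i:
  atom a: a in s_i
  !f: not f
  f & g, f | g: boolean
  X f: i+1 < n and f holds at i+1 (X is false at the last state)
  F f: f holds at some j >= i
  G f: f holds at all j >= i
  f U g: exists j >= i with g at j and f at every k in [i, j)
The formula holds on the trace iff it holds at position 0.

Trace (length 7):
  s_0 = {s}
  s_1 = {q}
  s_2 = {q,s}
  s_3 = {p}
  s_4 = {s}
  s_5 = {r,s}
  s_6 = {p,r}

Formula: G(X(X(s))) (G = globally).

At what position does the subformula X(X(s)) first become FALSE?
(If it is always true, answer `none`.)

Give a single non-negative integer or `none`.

Answer: 1

Derivation:
s_0={s}: X(X(s))=True X(s)=False s=True
s_1={q}: X(X(s))=False X(s)=True s=False
s_2={q,s}: X(X(s))=True X(s)=False s=True
s_3={p}: X(X(s))=True X(s)=True s=False
s_4={s}: X(X(s))=False X(s)=True s=True
s_5={r,s}: X(X(s))=False X(s)=False s=True
s_6={p,r}: X(X(s))=False X(s)=False s=False
G(X(X(s))) holds globally = False
First violation at position 1.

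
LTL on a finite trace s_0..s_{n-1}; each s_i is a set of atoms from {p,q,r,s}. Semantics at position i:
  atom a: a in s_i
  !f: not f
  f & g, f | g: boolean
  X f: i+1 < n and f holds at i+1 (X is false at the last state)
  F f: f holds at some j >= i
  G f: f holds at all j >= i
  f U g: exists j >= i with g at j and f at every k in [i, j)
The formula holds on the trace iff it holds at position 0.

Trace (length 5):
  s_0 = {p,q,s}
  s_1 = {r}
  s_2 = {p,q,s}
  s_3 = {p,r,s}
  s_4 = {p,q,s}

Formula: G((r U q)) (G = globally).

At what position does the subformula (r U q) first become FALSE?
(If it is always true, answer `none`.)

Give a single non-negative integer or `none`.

s_0={p,q,s}: (r U q)=True r=False q=True
s_1={r}: (r U q)=True r=True q=False
s_2={p,q,s}: (r U q)=True r=False q=True
s_3={p,r,s}: (r U q)=True r=True q=False
s_4={p,q,s}: (r U q)=True r=False q=True
G((r U q)) holds globally = True
No violation — formula holds at every position.

Answer: none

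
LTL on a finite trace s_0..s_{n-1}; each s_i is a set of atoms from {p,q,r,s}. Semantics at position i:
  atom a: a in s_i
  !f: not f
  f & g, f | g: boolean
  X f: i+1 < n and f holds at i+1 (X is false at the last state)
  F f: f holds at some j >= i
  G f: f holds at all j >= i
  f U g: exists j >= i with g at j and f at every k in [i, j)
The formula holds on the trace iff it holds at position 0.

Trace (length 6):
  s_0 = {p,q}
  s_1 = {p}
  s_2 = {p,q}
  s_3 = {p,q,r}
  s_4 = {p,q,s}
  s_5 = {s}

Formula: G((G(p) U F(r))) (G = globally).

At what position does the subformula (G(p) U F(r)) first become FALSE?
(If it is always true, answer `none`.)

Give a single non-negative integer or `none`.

Answer: 4

Derivation:
s_0={p,q}: (G(p) U F(r))=True G(p)=False p=True F(r)=True r=False
s_1={p}: (G(p) U F(r))=True G(p)=False p=True F(r)=True r=False
s_2={p,q}: (G(p) U F(r))=True G(p)=False p=True F(r)=True r=False
s_3={p,q,r}: (G(p) U F(r))=True G(p)=False p=True F(r)=True r=True
s_4={p,q,s}: (G(p) U F(r))=False G(p)=False p=True F(r)=False r=False
s_5={s}: (G(p) U F(r))=False G(p)=False p=False F(r)=False r=False
G((G(p) U F(r))) holds globally = False
First violation at position 4.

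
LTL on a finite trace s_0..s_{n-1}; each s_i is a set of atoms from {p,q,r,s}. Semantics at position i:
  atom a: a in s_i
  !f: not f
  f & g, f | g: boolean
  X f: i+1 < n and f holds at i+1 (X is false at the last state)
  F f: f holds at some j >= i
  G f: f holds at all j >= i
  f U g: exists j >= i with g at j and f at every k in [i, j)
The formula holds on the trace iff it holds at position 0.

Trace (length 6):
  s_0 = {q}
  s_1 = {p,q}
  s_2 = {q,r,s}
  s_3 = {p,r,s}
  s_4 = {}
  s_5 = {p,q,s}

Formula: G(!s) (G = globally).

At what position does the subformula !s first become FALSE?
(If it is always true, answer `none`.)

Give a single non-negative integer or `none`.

s_0={q}: !s=True s=False
s_1={p,q}: !s=True s=False
s_2={q,r,s}: !s=False s=True
s_3={p,r,s}: !s=False s=True
s_4={}: !s=True s=False
s_5={p,q,s}: !s=False s=True
G(!s) holds globally = False
First violation at position 2.

Answer: 2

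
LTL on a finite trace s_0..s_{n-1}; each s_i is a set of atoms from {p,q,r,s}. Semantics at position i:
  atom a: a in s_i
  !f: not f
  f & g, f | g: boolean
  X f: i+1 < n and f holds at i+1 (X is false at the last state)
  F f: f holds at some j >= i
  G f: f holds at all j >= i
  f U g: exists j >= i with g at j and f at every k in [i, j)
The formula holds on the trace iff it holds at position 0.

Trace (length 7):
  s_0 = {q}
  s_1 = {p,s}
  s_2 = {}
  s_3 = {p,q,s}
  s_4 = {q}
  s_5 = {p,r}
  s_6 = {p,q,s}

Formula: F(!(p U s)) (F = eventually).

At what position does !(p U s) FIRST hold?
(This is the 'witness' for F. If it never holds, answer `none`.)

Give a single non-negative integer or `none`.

Answer: 0

Derivation:
s_0={q}: !(p U s)=True (p U s)=False p=False s=False
s_1={p,s}: !(p U s)=False (p U s)=True p=True s=True
s_2={}: !(p U s)=True (p U s)=False p=False s=False
s_3={p,q,s}: !(p U s)=False (p U s)=True p=True s=True
s_4={q}: !(p U s)=True (p U s)=False p=False s=False
s_5={p,r}: !(p U s)=False (p U s)=True p=True s=False
s_6={p,q,s}: !(p U s)=False (p U s)=True p=True s=True
F(!(p U s)) holds; first witness at position 0.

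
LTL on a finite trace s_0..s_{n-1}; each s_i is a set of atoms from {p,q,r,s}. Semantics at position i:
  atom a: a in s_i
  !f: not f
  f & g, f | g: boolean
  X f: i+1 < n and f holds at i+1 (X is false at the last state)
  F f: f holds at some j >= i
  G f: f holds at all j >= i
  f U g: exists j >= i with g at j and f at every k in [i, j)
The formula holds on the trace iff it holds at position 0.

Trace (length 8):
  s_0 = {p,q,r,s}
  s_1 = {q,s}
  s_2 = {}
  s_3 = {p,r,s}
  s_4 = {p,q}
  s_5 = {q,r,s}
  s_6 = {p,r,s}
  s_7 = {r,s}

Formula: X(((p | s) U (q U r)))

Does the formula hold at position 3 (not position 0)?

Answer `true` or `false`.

s_0={p,q,r,s}: X(((p | s) U (q U r)))=False ((p | s) U (q U r))=True (p | s)=True p=True s=True (q U r)=True q=True r=True
s_1={q,s}: X(((p | s) U (q U r)))=False ((p | s) U (q U r))=False (p | s)=True p=False s=True (q U r)=False q=True r=False
s_2={}: X(((p | s) U (q U r)))=True ((p | s) U (q U r))=False (p | s)=False p=False s=False (q U r)=False q=False r=False
s_3={p,r,s}: X(((p | s) U (q U r)))=True ((p | s) U (q U r))=True (p | s)=True p=True s=True (q U r)=True q=False r=True
s_4={p,q}: X(((p | s) U (q U r)))=True ((p | s) U (q U r))=True (p | s)=True p=True s=False (q U r)=True q=True r=False
s_5={q,r,s}: X(((p | s) U (q U r)))=True ((p | s) U (q U r))=True (p | s)=True p=False s=True (q U r)=True q=True r=True
s_6={p,r,s}: X(((p | s) U (q U r)))=True ((p | s) U (q U r))=True (p | s)=True p=True s=True (q U r)=True q=False r=True
s_7={r,s}: X(((p | s) U (q U r)))=False ((p | s) U (q U r))=True (p | s)=True p=False s=True (q U r)=True q=False r=True
Evaluating at position 3: result = True

Answer: true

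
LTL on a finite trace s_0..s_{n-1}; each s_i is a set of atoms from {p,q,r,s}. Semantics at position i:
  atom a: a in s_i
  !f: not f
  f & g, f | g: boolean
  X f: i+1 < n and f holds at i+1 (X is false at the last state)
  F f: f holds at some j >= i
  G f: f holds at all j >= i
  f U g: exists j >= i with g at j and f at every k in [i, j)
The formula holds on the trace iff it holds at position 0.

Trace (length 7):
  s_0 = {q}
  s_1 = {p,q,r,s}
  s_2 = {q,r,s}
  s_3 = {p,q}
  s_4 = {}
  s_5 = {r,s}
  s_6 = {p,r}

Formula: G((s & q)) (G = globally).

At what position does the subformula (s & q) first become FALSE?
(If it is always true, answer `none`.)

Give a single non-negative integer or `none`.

s_0={q}: (s & q)=False s=False q=True
s_1={p,q,r,s}: (s & q)=True s=True q=True
s_2={q,r,s}: (s & q)=True s=True q=True
s_3={p,q}: (s & q)=False s=False q=True
s_4={}: (s & q)=False s=False q=False
s_5={r,s}: (s & q)=False s=True q=False
s_6={p,r}: (s & q)=False s=False q=False
G((s & q)) holds globally = False
First violation at position 0.

Answer: 0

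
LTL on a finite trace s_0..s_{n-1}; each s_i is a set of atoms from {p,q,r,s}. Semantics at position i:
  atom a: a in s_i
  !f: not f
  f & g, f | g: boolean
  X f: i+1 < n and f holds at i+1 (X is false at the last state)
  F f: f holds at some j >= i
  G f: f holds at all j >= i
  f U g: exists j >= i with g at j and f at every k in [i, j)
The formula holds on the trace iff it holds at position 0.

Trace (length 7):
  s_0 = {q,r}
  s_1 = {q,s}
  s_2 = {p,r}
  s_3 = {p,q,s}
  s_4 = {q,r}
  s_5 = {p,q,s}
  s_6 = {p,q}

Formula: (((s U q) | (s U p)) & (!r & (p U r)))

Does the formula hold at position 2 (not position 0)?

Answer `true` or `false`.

Answer: false

Derivation:
s_0={q,r}: (((s U q) | (s U p)) & (!r & (p U r)))=False ((s U q) | (s U p))=True (s U q)=True s=False q=True (s U p)=False p=False (!r & (p U r))=False !r=False r=True (p U r)=True
s_1={q,s}: (((s U q) | (s U p)) & (!r & (p U r)))=False ((s U q) | (s U p))=True (s U q)=True s=True q=True (s U p)=True p=False (!r & (p U r))=False !r=True r=False (p U r)=False
s_2={p,r}: (((s U q) | (s U p)) & (!r & (p U r)))=False ((s U q) | (s U p))=True (s U q)=False s=False q=False (s U p)=True p=True (!r & (p U r))=False !r=False r=True (p U r)=True
s_3={p,q,s}: (((s U q) | (s U p)) & (!r & (p U r)))=True ((s U q) | (s U p))=True (s U q)=True s=True q=True (s U p)=True p=True (!r & (p U r))=True !r=True r=False (p U r)=True
s_4={q,r}: (((s U q) | (s U p)) & (!r & (p U r)))=False ((s U q) | (s U p))=True (s U q)=True s=False q=True (s U p)=False p=False (!r & (p U r))=False !r=False r=True (p U r)=True
s_5={p,q,s}: (((s U q) | (s U p)) & (!r & (p U r)))=False ((s U q) | (s U p))=True (s U q)=True s=True q=True (s U p)=True p=True (!r & (p U r))=False !r=True r=False (p U r)=False
s_6={p,q}: (((s U q) | (s U p)) & (!r & (p U r)))=False ((s U q) | (s U p))=True (s U q)=True s=False q=True (s U p)=True p=True (!r & (p U r))=False !r=True r=False (p U r)=False
Evaluating at position 2: result = False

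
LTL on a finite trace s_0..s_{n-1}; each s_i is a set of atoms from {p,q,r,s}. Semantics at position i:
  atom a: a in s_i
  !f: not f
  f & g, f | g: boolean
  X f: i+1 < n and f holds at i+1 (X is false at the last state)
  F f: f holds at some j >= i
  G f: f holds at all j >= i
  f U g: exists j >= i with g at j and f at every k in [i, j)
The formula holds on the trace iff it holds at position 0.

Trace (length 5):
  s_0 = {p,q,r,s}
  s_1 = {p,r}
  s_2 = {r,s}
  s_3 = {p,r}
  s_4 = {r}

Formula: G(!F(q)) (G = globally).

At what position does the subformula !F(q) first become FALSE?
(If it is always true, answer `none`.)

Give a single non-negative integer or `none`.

s_0={p,q,r,s}: !F(q)=False F(q)=True q=True
s_1={p,r}: !F(q)=True F(q)=False q=False
s_2={r,s}: !F(q)=True F(q)=False q=False
s_3={p,r}: !F(q)=True F(q)=False q=False
s_4={r}: !F(q)=True F(q)=False q=False
G(!F(q)) holds globally = False
First violation at position 0.

Answer: 0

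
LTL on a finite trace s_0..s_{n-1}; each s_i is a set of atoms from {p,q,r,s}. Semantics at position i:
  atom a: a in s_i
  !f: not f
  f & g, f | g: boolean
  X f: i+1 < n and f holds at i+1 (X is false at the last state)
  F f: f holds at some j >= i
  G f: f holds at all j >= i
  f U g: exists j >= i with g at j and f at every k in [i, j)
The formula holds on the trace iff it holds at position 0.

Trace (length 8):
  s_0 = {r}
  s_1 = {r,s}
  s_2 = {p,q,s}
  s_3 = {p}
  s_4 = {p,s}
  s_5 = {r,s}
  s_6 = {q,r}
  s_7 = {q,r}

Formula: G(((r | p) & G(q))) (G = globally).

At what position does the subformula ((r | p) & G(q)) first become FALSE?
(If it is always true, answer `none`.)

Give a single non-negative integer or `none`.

Answer: 0

Derivation:
s_0={r}: ((r | p) & G(q))=False (r | p)=True r=True p=False G(q)=False q=False
s_1={r,s}: ((r | p) & G(q))=False (r | p)=True r=True p=False G(q)=False q=False
s_2={p,q,s}: ((r | p) & G(q))=False (r | p)=True r=False p=True G(q)=False q=True
s_3={p}: ((r | p) & G(q))=False (r | p)=True r=False p=True G(q)=False q=False
s_4={p,s}: ((r | p) & G(q))=False (r | p)=True r=False p=True G(q)=False q=False
s_5={r,s}: ((r | p) & G(q))=False (r | p)=True r=True p=False G(q)=False q=False
s_6={q,r}: ((r | p) & G(q))=True (r | p)=True r=True p=False G(q)=True q=True
s_7={q,r}: ((r | p) & G(q))=True (r | p)=True r=True p=False G(q)=True q=True
G(((r | p) & G(q))) holds globally = False
First violation at position 0.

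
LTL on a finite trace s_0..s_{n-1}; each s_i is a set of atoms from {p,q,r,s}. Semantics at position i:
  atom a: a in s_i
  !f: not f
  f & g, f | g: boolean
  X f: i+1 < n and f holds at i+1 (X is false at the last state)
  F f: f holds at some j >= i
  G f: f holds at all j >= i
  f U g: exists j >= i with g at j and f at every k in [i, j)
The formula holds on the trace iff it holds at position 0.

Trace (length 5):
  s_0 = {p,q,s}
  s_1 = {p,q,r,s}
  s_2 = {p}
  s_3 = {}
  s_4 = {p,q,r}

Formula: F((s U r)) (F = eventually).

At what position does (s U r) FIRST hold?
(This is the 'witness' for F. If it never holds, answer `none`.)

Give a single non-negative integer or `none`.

Answer: 0

Derivation:
s_0={p,q,s}: (s U r)=True s=True r=False
s_1={p,q,r,s}: (s U r)=True s=True r=True
s_2={p}: (s U r)=False s=False r=False
s_3={}: (s U r)=False s=False r=False
s_4={p,q,r}: (s U r)=True s=False r=True
F((s U r)) holds; first witness at position 0.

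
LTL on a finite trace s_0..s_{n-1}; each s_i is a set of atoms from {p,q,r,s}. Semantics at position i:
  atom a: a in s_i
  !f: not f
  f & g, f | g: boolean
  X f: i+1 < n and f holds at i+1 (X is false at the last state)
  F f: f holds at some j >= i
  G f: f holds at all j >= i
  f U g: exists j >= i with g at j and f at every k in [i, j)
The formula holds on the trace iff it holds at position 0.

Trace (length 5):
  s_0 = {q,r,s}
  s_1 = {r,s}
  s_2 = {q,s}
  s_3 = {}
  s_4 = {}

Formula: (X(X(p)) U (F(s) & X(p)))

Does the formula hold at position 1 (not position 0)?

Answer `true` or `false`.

Answer: false

Derivation:
s_0={q,r,s}: (X(X(p)) U (F(s) & X(p)))=False X(X(p))=False X(p)=False p=False (F(s) & X(p))=False F(s)=True s=True
s_1={r,s}: (X(X(p)) U (F(s) & X(p)))=False X(X(p))=False X(p)=False p=False (F(s) & X(p))=False F(s)=True s=True
s_2={q,s}: (X(X(p)) U (F(s) & X(p)))=False X(X(p))=False X(p)=False p=False (F(s) & X(p))=False F(s)=True s=True
s_3={}: (X(X(p)) U (F(s) & X(p)))=False X(X(p))=False X(p)=False p=False (F(s) & X(p))=False F(s)=False s=False
s_4={}: (X(X(p)) U (F(s) & X(p)))=False X(X(p))=False X(p)=False p=False (F(s) & X(p))=False F(s)=False s=False
Evaluating at position 1: result = False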